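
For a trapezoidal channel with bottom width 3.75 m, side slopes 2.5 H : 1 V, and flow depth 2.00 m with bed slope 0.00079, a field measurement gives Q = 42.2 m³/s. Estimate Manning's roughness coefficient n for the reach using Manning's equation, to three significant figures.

0.0132

A = (b + z·y)·y = (3.75 + 2.5×2.00)×2.00 = 17.50 m²
P = b + 2y√(1+z²) = 3.75 + 2×2.00×√(1+2.5²) = 14.52 m
R = A/P = 17.50/14.52 = 1.205 m
n = (1/Q)·A·R^(2/3)·S^(1/2) = (1/42.2) × 17.50 × 1.133 × 0.02811 = 0.01320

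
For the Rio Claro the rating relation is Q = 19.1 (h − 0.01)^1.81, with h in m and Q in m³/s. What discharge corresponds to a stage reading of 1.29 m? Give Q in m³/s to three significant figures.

Q = 19.1 × (1.29 − 0.01)^1.81 = 19.1 × 1.28^1.81 = 29.86 m³/s

29.9 m³/s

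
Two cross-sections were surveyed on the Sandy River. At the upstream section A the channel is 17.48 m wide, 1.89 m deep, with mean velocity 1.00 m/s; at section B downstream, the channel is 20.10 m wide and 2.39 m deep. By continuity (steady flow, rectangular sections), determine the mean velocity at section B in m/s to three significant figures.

Q = A₁V₁ = (17.48×1.89) × 1.00 = 33.04 m³/s
A₂ = 20.10 × 2.39 = 48.04 m²
V₂ = Q/A₂ = 33.04/48.04 = 0.6877 m/s

0.688 m/s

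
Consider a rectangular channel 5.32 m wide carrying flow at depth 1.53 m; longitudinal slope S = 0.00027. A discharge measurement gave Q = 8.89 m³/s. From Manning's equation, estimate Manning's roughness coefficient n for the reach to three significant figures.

A = b·y = 5.32 × 1.53 = 8.140 m²
P = b + 2y = 5.32 + 2×1.53 = 8.380 m
R = A/P = 8.140/8.380 = 0.9713 m
n = (1/Q)·A·R^(2/3)·S^(1/2) = (1/8.89) × 8.140 × 0.9808 × 0.01643 = 0.01476

0.0148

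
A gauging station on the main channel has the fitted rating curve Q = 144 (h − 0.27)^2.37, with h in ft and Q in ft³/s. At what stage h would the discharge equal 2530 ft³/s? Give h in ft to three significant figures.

h − h₀ = (Q/C)^(1/b) = (2530/144)^(1/2.37) = 3.351 ft
h = 0.27 + 3.351 = 3.621 ft

3.62 ft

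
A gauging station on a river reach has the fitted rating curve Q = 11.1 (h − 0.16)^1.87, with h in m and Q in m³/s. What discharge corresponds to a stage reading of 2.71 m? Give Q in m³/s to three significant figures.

63.9 m³/s

Q = 11.1 × (2.71 − 0.16)^1.87 = 11.1 × 2.55^1.87 = 63.91 m³/s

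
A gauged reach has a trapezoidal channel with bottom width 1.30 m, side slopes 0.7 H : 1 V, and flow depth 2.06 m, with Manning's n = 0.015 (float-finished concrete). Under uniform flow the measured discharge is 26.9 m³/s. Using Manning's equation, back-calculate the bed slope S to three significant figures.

0.00594

A = (b + z·y)·y = (1.30 + 0.7×2.06)×2.06 = 5.649 m²
P = b + 2y√(1+z²) = 1.30 + 2×2.06×√(1+0.7²) = 6.329 m
R = A/P = 5.649/6.329 = 0.8925 m
S = (Q·n / (1·A·R^(2/3)))² = (26.9×0.015 / (1×5.649×0.9270))² = 0.005939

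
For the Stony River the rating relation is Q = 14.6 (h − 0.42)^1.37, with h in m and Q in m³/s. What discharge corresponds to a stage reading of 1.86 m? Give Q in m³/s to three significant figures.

Q = 14.6 × (1.86 − 0.42)^1.37 = 14.6 × 1.44^1.37 = 24.06 m³/s

24.1 m³/s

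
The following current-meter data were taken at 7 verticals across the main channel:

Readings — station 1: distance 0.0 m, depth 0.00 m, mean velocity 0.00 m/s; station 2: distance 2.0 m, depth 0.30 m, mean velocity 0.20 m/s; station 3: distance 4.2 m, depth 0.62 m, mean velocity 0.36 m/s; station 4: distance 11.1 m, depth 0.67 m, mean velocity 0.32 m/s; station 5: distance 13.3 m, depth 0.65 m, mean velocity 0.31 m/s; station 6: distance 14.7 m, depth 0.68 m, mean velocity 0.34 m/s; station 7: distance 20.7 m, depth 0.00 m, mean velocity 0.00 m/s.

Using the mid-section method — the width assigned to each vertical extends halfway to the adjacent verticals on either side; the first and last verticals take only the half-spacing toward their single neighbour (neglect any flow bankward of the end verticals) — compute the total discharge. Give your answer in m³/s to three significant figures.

3.34 m³/s

w_2 = (4.2 − 0.0)/2 = 2.1 m; q_2 = 0.20 × 0.30 × 2.1 = 0.1260 m³/s
w_3 = (11.1 − 2.0)/2 = 4.55 m; q_3 = 0.36 × 0.62 × 4.55 = 1.016 m³/s
w_4 = (13.3 − 4.2)/2 = 4.55 m; q_4 = 0.32 × 0.67 × 4.55 = 0.9755 m³/s
w_5 = (14.7 − 11.1)/2 = 1.8 m; q_5 = 0.31 × 0.65 × 1.8 = 0.3627 m³/s
w_6 = (20.7 − 13.3)/2 = 3.7 m; q_6 = 0.34 × 0.68 × 3.7 = 0.8554 m³/s
Stations 1, 7 contribute zero (depth or velocity is 0).
Q = Σ qᵢ = 3.335 m³/s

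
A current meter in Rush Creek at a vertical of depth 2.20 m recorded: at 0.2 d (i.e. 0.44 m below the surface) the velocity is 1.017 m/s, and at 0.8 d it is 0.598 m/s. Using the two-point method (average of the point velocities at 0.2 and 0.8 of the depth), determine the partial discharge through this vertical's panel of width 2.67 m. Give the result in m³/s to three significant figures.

v̄ = (1.017 + 0.598) / 2 = 0.8075 m/s
q = v̄ × d × w = 0.8075 × 2.20 × 2.67 = 4.743 m³/s

4.74 m³/s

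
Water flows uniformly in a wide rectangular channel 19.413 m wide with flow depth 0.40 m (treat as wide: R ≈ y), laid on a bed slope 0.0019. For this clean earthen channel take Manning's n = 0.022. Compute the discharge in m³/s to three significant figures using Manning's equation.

8.35 m³/s

A = b·y = 19.413 × 0.40 = 7.765 m²
Wide channel: R ≈ y = 0.40 m
Q = (1/n)·A·R^(2/3)·S^(1/2) = (1/0.022) × 7.765 × 0.4000^(2/3) × 0.0019^(1/2) = 8.352 m³/s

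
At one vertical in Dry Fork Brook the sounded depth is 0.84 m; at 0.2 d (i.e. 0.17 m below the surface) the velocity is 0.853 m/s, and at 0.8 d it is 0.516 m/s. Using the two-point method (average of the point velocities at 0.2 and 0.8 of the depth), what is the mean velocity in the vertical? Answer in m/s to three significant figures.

v̄ = (0.853 + 0.516) / 2 = 0.6845 m/s

0.685 m/s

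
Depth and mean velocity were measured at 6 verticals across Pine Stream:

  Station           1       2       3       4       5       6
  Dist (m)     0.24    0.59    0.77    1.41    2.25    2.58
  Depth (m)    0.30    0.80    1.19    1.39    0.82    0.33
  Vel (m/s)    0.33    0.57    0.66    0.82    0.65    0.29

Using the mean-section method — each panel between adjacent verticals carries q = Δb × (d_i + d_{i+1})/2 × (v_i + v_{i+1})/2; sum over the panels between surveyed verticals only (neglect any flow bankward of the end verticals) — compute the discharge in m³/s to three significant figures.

Panel 1-2: Δb = 0.35 m, d̄ = (0.30+0.80)/2 = 0.55, v̄ = (0.33+0.57)/2 = 0.45 → q = 0.35×0.55×0.45 = 0.08663 m³/s
Panel 2-3: Δb = 0.18 m, d̄ = (0.80+1.19)/2 = 0.995, v̄ = (0.57+0.66)/2 = 0.615 → q = 0.18×0.995×0.615 = 0.1101 m³/s
Panel 3-4: Δb = 0.64 m, d̄ = (1.19+1.39)/2 = 1.29, v̄ = (0.66+0.82)/2 = 0.74 → q = 0.64×1.29×0.74 = 0.6109 m³/s
Panel 4-5: Δb = 0.84 m, d̄ = (1.39+0.82)/2 = 1.105, v̄ = (0.82+0.65)/2 = 0.735 → q = 0.84×1.105×0.735 = 0.6822 m³/s
Panel 5-6: Δb = 0.33 m, d̄ = (0.82+0.33)/2 = 0.575, v̄ = (0.65+0.29)/2 = 0.47 → q = 0.33×0.575×0.47 = 0.08918 m³/s
Q = Σ q = 1.579 m³/s

1.58 m³/s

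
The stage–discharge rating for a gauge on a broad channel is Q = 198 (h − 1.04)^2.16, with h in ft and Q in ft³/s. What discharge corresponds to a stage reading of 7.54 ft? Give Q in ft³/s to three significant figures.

Q = 198 × (7.54 − 1.04)^2.16 = 198 × 6.5^2.16 = 11290 ft³/s

11300 ft³/s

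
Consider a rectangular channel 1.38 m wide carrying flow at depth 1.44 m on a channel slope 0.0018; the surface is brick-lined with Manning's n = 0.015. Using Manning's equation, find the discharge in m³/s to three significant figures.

A = b·y = 1.38 × 1.44 = 1.987 m²
P = b + 2y = 1.38 + 2×1.44 = 4.260 m
R = A/P = 1.987/4.260 = 0.4665 m
Q = (1/n)·A·R^(2/3)·S^(1/2) = (1/0.015) × 1.987 × 0.4665^(2/3) × 0.0018^(1/2) = 3.381 m³/s

3.38 m³/s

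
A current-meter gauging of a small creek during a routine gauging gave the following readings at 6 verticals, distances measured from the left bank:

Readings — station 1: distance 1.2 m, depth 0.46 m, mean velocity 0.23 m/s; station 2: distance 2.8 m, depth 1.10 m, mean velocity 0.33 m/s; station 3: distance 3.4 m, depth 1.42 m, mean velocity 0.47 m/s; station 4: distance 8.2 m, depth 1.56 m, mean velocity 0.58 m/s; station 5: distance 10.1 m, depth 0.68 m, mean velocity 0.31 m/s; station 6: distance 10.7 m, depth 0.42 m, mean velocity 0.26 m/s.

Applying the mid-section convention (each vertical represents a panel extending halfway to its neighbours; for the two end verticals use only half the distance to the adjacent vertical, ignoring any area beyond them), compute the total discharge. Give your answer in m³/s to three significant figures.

w_1 = (2.8 − 1.2)/2 = 0.8 m; q_1 = 0.23 × 0.46 × 0.8 = 0.08464 m³/s
w_2 = (3.4 − 1.2)/2 = 1.1 m; q_2 = 0.33 × 1.10 × 1.1 = 0.3993 m³/s
w_3 = (8.2 − 2.8)/2 = 2.7 m; q_3 = 0.47 × 1.42 × 2.7 = 1.802 m³/s
w_4 = (10.1 − 3.4)/2 = 3.35 m; q_4 = 0.58 × 1.56 × 3.35 = 3.031 m³/s
w_5 = (10.7 − 8.2)/2 = 1.25 m; q_5 = 0.31 × 0.68 × 1.25 = 0.2635 m³/s
w_6 = (10.7 − 10.1)/2 = 0.3 m; q_6 = 0.26 × 0.42 × 0.3 = 0.03276 m³/s
Q = Σ qᵢ = 5.613 m³/s

5.61 m³/s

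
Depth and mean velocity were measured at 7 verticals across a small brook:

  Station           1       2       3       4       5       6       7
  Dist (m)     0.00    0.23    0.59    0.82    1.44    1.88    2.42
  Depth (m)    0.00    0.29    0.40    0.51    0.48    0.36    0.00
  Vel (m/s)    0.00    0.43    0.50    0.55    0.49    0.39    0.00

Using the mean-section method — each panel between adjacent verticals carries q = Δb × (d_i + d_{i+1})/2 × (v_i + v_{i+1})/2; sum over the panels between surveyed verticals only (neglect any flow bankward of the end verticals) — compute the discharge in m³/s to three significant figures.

Panel 1-2: Δb = 0.23 m, d̄ = (0.00+0.29)/2 = 0.145, v̄ = (0.00+0.43)/2 = 0.215 → q = 0.23×0.145×0.215 = 0.007170 m³/s
Panel 2-3: Δb = 0.36 m, d̄ = (0.29+0.40)/2 = 0.345, v̄ = (0.43+0.50)/2 = 0.465 → q = 0.36×0.345×0.465 = 0.05775 m³/s
Panel 3-4: Δb = 0.23 m, d̄ = (0.40+0.51)/2 = 0.455, v̄ = (0.50+0.55)/2 = 0.525 → q = 0.23×0.455×0.525 = 0.05494 m³/s
Panel 4-5: Δb = 0.62 m, d̄ = (0.51+0.48)/2 = 0.495, v̄ = (0.55+0.49)/2 = 0.52 → q = 0.62×0.495×0.52 = 0.1596 m³/s
Panel 5-6: Δb = 0.44 m, d̄ = (0.48+0.36)/2 = 0.42, v̄ = (0.49+0.39)/2 = 0.44 → q = 0.44×0.42×0.44 = 0.08131 m³/s
Panel 6-7: Δb = 0.54 m, d̄ = (0.36+0.00)/2 = 0.18, v̄ = (0.39+0.00)/2 = 0.195 → q = 0.54×0.18×0.195 = 0.01895 m³/s
Q = Σ q = 0.3797 m³/s

0.380 m³/s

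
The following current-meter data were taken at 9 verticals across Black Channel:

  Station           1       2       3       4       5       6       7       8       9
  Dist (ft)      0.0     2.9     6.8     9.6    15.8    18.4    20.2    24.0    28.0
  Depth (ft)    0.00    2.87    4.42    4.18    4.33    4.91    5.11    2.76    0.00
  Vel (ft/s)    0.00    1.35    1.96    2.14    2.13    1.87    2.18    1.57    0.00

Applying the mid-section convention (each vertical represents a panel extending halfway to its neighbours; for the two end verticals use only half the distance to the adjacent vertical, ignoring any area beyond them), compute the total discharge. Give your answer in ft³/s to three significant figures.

w_2 = (6.8 − 0.0)/2 = 3.4 ft; q_2 = 1.35 × 2.87 × 3.4 = 13.17 ft³/s
w_3 = (9.6 − 2.9)/2 = 3.35 ft; q_3 = 1.96 × 4.42 × 3.35 = 29.02 ft³/s
w_4 = (15.8 − 6.8)/2 = 4.5 ft; q_4 = 2.14 × 4.18 × 4.5 = 40.25 ft³/s
w_5 = (18.4 − 9.6)/2 = 4.4 ft; q_5 = 2.13 × 4.33 × 4.4 = 40.58 ft³/s
w_6 = (20.2 − 15.8)/2 = 2.2 ft; q_6 = 1.87 × 4.91 × 2.2 = 20.20 ft³/s
w_7 = (24.0 − 18.4)/2 = 2.8 ft; q_7 = 2.18 × 5.11 × 2.8 = 31.19 ft³/s
w_8 = (28.0 − 20.2)/2 = 3.9 ft; q_8 = 1.57 × 2.76 × 3.9 = 16.90 ft³/s
Stations 1, 9 contribute zero (depth or velocity is 0).
Q = Σ qᵢ = 191.3 ft³/s

191 ft³/s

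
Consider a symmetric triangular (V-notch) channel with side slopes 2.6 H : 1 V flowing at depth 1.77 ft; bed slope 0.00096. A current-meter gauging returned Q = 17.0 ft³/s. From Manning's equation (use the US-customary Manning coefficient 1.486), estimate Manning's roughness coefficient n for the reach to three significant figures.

A = z·y² = 2.6×1.77² = 8.146 ft²
P = 2y√(1+z²) = 2×1.77×√(1+2.6²) = 9.861 ft
R = A/P = 8.146/9.861 = 0.8260 ft
n = (1.486/Q)·A·R^(2/3)·S^(1/2) = (1.486/17.0) × 8.146 × 0.8804 × 0.03098 = 0.01942

0.0194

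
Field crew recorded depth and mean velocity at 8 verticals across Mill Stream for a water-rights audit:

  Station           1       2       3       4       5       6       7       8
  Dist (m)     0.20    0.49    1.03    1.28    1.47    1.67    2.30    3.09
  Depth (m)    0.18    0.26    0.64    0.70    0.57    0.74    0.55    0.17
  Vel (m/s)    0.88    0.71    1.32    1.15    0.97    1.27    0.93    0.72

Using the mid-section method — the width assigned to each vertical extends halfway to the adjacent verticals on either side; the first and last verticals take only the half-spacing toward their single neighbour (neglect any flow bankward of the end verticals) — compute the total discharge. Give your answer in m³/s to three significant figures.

1.52 m³/s

w_1 = (0.49 − 0.20)/2 = 0.145 m; q_1 = 0.88 × 0.18 × 0.145 = 0.02297 m³/s
w_2 = (1.03 − 0.20)/2 = 0.415 m; q_2 = 0.71 × 0.26 × 0.415 = 0.07661 m³/s
w_3 = (1.28 − 0.49)/2 = 0.395 m; q_3 = 1.32 × 0.64 × 0.395 = 0.3337 m³/s
w_4 = (1.47 − 1.03)/2 = 0.22 m; q_4 = 1.15 × 0.70 × 0.22 = 0.1771 m³/s
w_5 = (1.67 − 1.28)/2 = 0.195 m; q_5 = 0.97 × 0.57 × 0.195 = 0.1078 m³/s
w_6 = (2.30 − 1.47)/2 = 0.415 m; q_6 = 1.27 × 0.74 × 0.415 = 0.3900 m³/s
w_7 = (3.09 − 1.67)/2 = 0.71 m; q_7 = 0.93 × 0.55 × 0.71 = 0.3632 m³/s
w_8 = (3.09 − 2.30)/2 = 0.395 m; q_8 = 0.72 × 0.17 × 0.395 = 0.04835 m³/s
Q = Σ qᵢ = 1.520 m³/s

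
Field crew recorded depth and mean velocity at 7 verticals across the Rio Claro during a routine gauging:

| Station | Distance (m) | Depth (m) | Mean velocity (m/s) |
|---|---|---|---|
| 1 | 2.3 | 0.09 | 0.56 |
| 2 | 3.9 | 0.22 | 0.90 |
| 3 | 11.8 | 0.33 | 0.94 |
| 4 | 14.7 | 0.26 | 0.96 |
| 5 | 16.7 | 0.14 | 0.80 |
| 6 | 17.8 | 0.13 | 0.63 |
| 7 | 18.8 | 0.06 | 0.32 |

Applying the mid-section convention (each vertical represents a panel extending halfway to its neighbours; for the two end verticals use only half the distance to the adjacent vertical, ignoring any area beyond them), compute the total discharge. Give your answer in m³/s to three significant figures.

3.54 m³/s

w_1 = (3.9 − 2.3)/2 = 0.8 m; q_1 = 0.56 × 0.09 × 0.8 = 0.04032 m³/s
w_2 = (11.8 − 2.3)/2 = 4.75 m; q_2 = 0.90 × 0.22 × 4.75 = 0.9405 m³/s
w_3 = (14.7 − 3.9)/2 = 5.4 m; q_3 = 0.94 × 0.33 × 5.4 = 1.675 m³/s
w_4 = (16.7 − 11.8)/2 = 2.45 m; q_4 = 0.96 × 0.26 × 2.45 = 0.6115 m³/s
w_5 = (17.8 − 14.7)/2 = 1.55 m; q_5 = 0.80 × 0.14 × 1.55 = 0.1736 m³/s
w_6 = (18.8 − 16.7)/2 = 1.05 m; q_6 = 0.63 × 0.13 × 1.05 = 0.08600 m³/s
w_7 = (18.8 − 17.8)/2 = 0.5 m; q_7 = 0.32 × 0.06 × 0.5 = 0.009600 m³/s
Q = Σ qᵢ = 3.537 m³/s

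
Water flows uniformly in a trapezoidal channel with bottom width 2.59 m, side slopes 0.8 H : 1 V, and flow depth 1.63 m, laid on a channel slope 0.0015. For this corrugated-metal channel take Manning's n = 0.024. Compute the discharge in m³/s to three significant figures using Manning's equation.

9.82 m³/s

A = (b + z·y)·y = (2.59 + 0.8×1.63)×1.63 = 6.347 m²
P = b + 2y√(1+z²) = 2.59 + 2×1.63×√(1+0.8²) = 6.765 m
R = A/P = 6.347/6.765 = 0.9383 m
Q = (1/n)·A·R^(2/3)·S^(1/2) = (1/0.024) × 6.347 × 0.9383^(2/3) × 0.0015^(1/2) = 9.817 m³/s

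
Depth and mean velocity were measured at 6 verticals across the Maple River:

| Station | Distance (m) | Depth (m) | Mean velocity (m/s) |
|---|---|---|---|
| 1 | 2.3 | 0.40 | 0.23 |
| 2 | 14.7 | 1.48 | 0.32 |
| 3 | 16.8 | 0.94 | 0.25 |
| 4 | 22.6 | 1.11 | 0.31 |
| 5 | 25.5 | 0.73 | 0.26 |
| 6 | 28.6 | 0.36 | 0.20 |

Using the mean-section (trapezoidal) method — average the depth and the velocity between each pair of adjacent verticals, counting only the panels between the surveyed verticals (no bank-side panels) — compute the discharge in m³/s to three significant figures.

6.74 m³/s

Panel 1-2: Δb = 12.4 m, d̄ = (0.40+1.48)/2 = 0.94, v̄ = (0.23+0.32)/2 = 0.275 → q = 12.4×0.94×0.275 = 3.205 m³/s
Panel 2-3: Δb = 2.1 m, d̄ = (1.48+0.94)/2 = 1.21, v̄ = (0.32+0.25)/2 = 0.285 → q = 2.1×1.21×0.285 = 0.7242 m³/s
Panel 3-4: Δb = 5.8 m, d̄ = (0.94+1.11)/2 = 1.025, v̄ = (0.25+0.31)/2 = 0.28 → q = 5.8×1.025×0.28 = 1.665 m³/s
Panel 4-5: Δb = 2.9 m, d̄ = (1.11+0.73)/2 = 0.92, v̄ = (0.31+0.26)/2 = 0.285 → q = 2.9×0.92×0.285 = 0.7604 m³/s
Panel 5-6: Δb = 3.1 m, d̄ = (0.73+0.36)/2 = 0.545, v̄ = (0.26+0.20)/2 = 0.23 → q = 3.1×0.545×0.23 = 0.3886 m³/s
Q = Σ q = 6.743 m³/s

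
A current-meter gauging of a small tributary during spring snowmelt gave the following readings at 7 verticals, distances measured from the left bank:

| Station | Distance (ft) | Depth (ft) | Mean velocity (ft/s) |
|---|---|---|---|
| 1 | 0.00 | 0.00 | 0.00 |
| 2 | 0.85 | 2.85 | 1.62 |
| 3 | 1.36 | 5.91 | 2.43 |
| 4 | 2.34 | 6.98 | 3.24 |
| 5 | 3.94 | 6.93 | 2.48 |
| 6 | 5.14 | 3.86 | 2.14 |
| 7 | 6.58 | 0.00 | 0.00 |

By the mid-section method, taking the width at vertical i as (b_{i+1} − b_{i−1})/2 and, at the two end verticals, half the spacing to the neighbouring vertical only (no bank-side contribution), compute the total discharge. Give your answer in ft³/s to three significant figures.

78.0 ft³/s

w_2 = (1.36 − 0.00)/2 = 0.68 ft; q_2 = 1.62 × 2.85 × 0.68 = 3.140 ft³/s
w_3 = (2.34 − 0.85)/2 = 0.745 ft; q_3 = 2.43 × 5.91 × 0.745 = 10.70 ft³/s
w_4 = (3.94 − 1.36)/2 = 1.29 ft; q_4 = 3.24 × 6.98 × 1.29 = 29.17 ft³/s
w_5 = (5.14 − 2.34)/2 = 1.4 ft; q_5 = 2.48 × 6.93 × 1.4 = 24.06 ft³/s
w_6 = (6.58 − 3.94)/2 = 1.32 ft; q_6 = 2.14 × 3.86 × 1.32 = 10.90 ft³/s
Stations 1, 7 contribute zero (depth or velocity is 0).
Q = Σ qᵢ = 77.98 ft³/s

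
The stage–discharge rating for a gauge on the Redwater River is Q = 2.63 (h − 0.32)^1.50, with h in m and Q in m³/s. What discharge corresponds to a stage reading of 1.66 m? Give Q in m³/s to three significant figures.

Q = 2.63 × (1.66 − 0.32)^1.50 = 2.63 × 1.34^1.50 = 4.080 m³/s

4.08 m³/s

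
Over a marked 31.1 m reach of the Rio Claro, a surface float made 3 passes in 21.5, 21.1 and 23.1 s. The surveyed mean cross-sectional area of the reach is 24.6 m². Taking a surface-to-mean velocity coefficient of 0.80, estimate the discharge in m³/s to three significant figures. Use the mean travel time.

t̄ = (21.5 + 21.1 + 23.1) / 3 = 21.9 s
v_surface = L / t̄ = 31.1 / 21.9 = 1.420 m/s
v_mean = 0.80 × 1.420 = 1.136 m/s
Q = A × v_mean = 24.6 × 1.136 = 27.95 m³/s

27.9 m³/s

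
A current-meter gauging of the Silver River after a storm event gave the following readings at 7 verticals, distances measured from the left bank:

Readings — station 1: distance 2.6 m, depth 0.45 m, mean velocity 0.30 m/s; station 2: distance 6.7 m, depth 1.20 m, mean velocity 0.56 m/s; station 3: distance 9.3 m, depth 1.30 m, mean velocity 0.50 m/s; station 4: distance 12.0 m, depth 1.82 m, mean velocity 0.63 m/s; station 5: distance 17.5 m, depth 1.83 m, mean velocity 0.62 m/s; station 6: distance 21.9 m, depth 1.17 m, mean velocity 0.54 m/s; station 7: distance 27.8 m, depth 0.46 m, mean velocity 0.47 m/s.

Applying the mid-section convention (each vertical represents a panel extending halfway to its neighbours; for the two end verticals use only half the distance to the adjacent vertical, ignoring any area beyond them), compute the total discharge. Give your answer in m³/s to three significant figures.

w_1 = (6.7 − 2.6)/2 = 2.05 m; q_1 = 0.30 × 0.45 × 2.05 = 0.2768 m³/s
w_2 = (9.3 − 2.6)/2 = 3.35 m; q_2 = 0.56 × 1.20 × 3.35 = 2.251 m³/s
w_3 = (12.0 − 6.7)/2 = 2.65 m; q_3 = 0.50 × 1.30 × 2.65 = 1.723 m³/s
w_4 = (17.5 − 9.3)/2 = 4.1 m; q_4 = 0.63 × 1.82 × 4.1 = 4.701 m³/s
w_5 = (21.9 − 12.0)/2 = 4.95 m; q_5 = 0.62 × 1.83 × 4.95 = 5.616 m³/s
w_6 = (27.8 − 17.5)/2 = 5.15 m; q_6 = 0.54 × 1.17 × 5.15 = 3.254 m³/s
w_7 = (27.8 − 21.9)/2 = 2.95 m; q_7 = 0.47 × 0.46 × 2.95 = 0.6378 m³/s
Q = Σ qᵢ = 18.46 m³/s

18.5 m³/s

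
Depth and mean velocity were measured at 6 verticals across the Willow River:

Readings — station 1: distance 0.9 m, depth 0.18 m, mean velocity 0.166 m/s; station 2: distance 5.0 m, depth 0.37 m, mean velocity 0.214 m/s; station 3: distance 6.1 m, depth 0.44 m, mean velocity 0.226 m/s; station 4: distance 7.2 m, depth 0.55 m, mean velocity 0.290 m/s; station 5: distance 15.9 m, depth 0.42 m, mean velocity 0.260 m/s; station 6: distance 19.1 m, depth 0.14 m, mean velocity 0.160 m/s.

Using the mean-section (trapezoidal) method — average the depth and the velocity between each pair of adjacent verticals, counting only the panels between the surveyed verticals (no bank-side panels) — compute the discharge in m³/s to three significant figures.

Panel 1-2: Δb = 4.1 m, d̄ = (0.18+0.37)/2 = 0.275, v̄ = (0.166+0.214)/2 = 0.19 → q = 4.1×0.275×0.19 = 0.2142 m³/s
Panel 2-3: Δb = 1.1 m, d̄ = (0.37+0.44)/2 = 0.405, v̄ = (0.214+0.226)/2 = 0.22 → q = 1.1×0.405×0.22 = 0.09801 m³/s
Panel 3-4: Δb = 1.1 m, d̄ = (0.44+0.55)/2 = 0.495, v̄ = (0.226+0.290)/2 = 0.258 → q = 1.1×0.495×0.258 = 0.1405 m³/s
Panel 4-5: Δb = 8.7 m, d̄ = (0.55+0.42)/2 = 0.485, v̄ = (0.290+0.260)/2 = 0.275 → q = 8.7×0.485×0.275 = 1.160 m³/s
Panel 5-6: Δb = 3.2 m, d̄ = (0.42+0.14)/2 = 0.28, v̄ = (0.260+0.160)/2 = 0.21 → q = 3.2×0.28×0.21 = 0.1882 m³/s
Q = Σ q = 1.801 m³/s

1.80 m³/s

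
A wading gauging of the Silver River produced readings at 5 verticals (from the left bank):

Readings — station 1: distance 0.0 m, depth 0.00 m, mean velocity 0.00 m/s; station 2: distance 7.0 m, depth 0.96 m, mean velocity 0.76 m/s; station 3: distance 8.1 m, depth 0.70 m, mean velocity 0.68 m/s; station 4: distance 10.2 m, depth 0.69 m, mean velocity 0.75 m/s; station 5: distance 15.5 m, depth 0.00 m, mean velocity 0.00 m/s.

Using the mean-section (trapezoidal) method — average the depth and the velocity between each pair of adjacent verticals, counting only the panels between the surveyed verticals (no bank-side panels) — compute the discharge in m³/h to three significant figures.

13200 m³/h

Panel 1-2: Δb = 7 m, d̄ = (0.00+0.96)/2 = 0.48, v̄ = (0.00+0.76)/2 = 0.38 → q = 7×0.48×0.38 = 1.277 m³/s
Panel 2-3: Δb = 1.1 m, d̄ = (0.96+0.70)/2 = 0.83, v̄ = (0.76+0.68)/2 = 0.72 → q = 1.1×0.83×0.72 = 0.6574 m³/s
Panel 3-4: Δb = 2.1 m, d̄ = (0.70+0.69)/2 = 0.695, v̄ = (0.68+0.75)/2 = 0.715 → q = 2.1×0.695×0.715 = 1.044 m³/s
Panel 4-5: Δb = 5.3 m, d̄ = (0.69+0.00)/2 = 0.345, v̄ = (0.75+0.00)/2 = 0.375 → q = 5.3×0.345×0.375 = 0.6857 m³/s
Q = Σ q = 3.663 m³/s
= 3.663 × 3600 = 13190 m³/h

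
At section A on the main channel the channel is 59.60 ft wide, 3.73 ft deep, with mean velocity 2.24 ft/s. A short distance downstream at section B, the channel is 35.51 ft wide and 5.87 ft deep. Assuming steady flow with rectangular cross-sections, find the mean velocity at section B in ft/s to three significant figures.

Q = A₁V₁ = (59.60×3.73) × 2.24 = 498.0 ft³/s
A₂ = 35.51 × 5.87 = 208.4 ft²
V₂ = Q/A₂ = 498.0/208.4 = 2.389 ft/s

2.39 ft/s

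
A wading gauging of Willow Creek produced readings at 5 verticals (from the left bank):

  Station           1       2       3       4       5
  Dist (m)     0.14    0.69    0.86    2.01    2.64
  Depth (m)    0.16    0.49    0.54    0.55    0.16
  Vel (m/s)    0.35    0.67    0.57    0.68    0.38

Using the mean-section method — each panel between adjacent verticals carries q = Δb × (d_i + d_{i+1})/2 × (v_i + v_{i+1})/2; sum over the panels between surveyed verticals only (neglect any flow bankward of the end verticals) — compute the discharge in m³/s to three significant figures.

Panel 1-2: Δb = 0.55 m, d̄ = (0.16+0.49)/2 = 0.325, v̄ = (0.35+0.67)/2 = 0.51 → q = 0.55×0.325×0.51 = 0.09116 m³/s
Panel 2-3: Δb = 0.17 m, d̄ = (0.49+0.54)/2 = 0.515, v̄ = (0.67+0.57)/2 = 0.62 → q = 0.17×0.515×0.62 = 0.05428 m³/s
Panel 3-4: Δb = 1.15 m, d̄ = (0.54+0.55)/2 = 0.545, v̄ = (0.57+0.68)/2 = 0.625 → q = 1.15×0.545×0.625 = 0.3917 m³/s
Panel 4-5: Δb = 0.63 m, d̄ = (0.55+0.16)/2 = 0.355, v̄ = (0.68+0.38)/2 = 0.53 → q = 0.63×0.355×0.53 = 0.1185 m³/s
Q = Σ q = 0.6557 m³/s

0.656 m³/s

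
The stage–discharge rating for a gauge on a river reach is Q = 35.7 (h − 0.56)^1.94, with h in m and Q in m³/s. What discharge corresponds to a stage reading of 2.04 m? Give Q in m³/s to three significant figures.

Q = 35.7 × (2.04 − 0.56)^1.94 = 35.7 × 1.48^1.94 = 76.38 m³/s

76.4 m³/s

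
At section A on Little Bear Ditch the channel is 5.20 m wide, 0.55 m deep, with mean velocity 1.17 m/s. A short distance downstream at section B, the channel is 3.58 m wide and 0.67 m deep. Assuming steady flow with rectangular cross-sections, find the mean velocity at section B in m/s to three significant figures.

1.40 m/s

Q = A₁V₁ = (5.20×0.55) × 1.17 = 3.346 m³/s
A₂ = 3.58 × 0.67 = 2.399 m²
V₂ = Q/A₂ = 3.346/2.399 = 1.395 m/s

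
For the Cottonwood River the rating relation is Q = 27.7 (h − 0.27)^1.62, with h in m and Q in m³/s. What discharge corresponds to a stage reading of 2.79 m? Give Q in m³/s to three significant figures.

Q = 27.7 × (2.79 − 0.27)^1.62 = 27.7 × 2.52^1.62 = 123.8 m³/s

124 m³/s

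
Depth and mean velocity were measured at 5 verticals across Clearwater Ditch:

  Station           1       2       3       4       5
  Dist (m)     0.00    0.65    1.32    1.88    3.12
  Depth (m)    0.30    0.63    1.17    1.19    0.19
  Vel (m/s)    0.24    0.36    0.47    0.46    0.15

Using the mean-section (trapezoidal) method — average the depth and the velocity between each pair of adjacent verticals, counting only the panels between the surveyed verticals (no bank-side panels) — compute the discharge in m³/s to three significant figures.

Panel 1-2: Δb = 0.65 m, d̄ = (0.30+0.63)/2 = 0.465, v̄ = (0.24+0.36)/2 = 0.3 → q = 0.65×0.465×0.3 = 0.09068 m³/s
Panel 2-3: Δb = 0.67 m, d̄ = (0.63+1.17)/2 = 0.9, v̄ = (0.36+0.47)/2 = 0.415 → q = 0.67×0.9×0.415 = 0.2502 m³/s
Panel 3-4: Δb = 0.56 m, d̄ = (1.17+1.19)/2 = 1.18, v̄ = (0.47+0.46)/2 = 0.465 → q = 0.56×1.18×0.465 = 0.3073 m³/s
Panel 4-5: Δb = 1.24 m, d̄ = (1.19+0.19)/2 = 0.69, v̄ = (0.46+0.15)/2 = 0.305 → q = 1.24×0.69×0.305 = 0.2610 m³/s
Q = Σ q = 0.9092 m³/s

0.909 m³/s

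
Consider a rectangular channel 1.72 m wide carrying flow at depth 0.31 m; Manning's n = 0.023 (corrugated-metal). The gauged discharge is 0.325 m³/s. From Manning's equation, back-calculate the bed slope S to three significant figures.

A = b·y = 1.72 × 0.31 = 0.5332 m²
P = b + 2y = 1.72 + 2×0.31 = 2.340 m
R = A/P = 0.5332/2.340 = 0.2279 m
S = (Q·n / (1·A·R^(2/3)))² = (0.325×0.023 / (1×0.5332×0.3731))² = 0.001412

0.00141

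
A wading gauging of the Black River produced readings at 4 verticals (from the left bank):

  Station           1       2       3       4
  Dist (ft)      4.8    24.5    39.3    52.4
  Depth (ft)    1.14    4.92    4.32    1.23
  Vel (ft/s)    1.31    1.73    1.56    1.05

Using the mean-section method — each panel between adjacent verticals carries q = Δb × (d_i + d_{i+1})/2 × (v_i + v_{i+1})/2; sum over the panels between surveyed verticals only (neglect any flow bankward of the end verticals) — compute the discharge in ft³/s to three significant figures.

251 ft³/s

Panel 1-2: Δb = 19.7 ft, d̄ = (1.14+4.92)/2 = 3.03, v̄ = (1.31+1.73)/2 = 1.52 → q = 19.7×3.03×1.52 = 90.73 ft³/s
Panel 2-3: Δb = 14.8 ft, d̄ = (4.92+4.32)/2 = 4.62, v̄ = (1.73+1.56)/2 = 1.645 → q = 14.8×4.62×1.645 = 112.5 ft³/s
Panel 3-4: Δb = 13.1 ft, d̄ = (4.32+1.23)/2 = 2.775, v̄ = (1.56+1.05)/2 = 1.305 → q = 13.1×2.775×1.305 = 47.44 ft³/s
Q = Σ q = 250.6 ft³/s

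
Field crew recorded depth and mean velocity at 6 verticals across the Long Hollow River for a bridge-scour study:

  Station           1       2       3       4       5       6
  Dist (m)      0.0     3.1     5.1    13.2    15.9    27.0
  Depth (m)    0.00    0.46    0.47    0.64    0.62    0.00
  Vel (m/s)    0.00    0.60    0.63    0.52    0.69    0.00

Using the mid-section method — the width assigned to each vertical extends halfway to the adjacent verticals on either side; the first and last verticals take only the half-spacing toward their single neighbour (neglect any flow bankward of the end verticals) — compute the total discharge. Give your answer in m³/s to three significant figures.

w_2 = (5.1 − 0.0)/2 = 2.55 m; q_2 = 0.60 × 0.46 × 2.55 = 0.7038 m³/s
w_3 = (13.2 − 3.1)/2 = 5.05 m; q_3 = 0.63 × 0.47 × 5.05 = 1.495 m³/s
w_4 = (15.9 − 5.1)/2 = 5.4 m; q_4 = 0.52 × 0.64 × 5.4 = 1.797 m³/s
w_5 = (27.0 − 13.2)/2 = 6.9 m; q_5 = 0.69 × 0.62 × 6.9 = 2.952 m³/s
Stations 1, 6 contribute zero (depth or velocity is 0).
Q = Σ qᵢ = 6.948 m³/s

6.95 m³/s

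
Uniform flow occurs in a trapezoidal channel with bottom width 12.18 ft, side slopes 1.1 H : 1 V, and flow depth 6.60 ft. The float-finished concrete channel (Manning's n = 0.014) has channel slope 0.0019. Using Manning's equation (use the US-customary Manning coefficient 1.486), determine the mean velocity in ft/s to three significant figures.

11.7 ft/s

A = (b + z·y)·y = (12.18 + 1.1×6.60)×6.60 = 128.3 ft²
P = b + 2y√(1+z²) = 12.18 + 2×6.60×√(1+1.1²) = 31.80 ft
R = A/P = 128.3/31.80 = 4.034 ft
Q = (1.486/n)·A·R^(2/3)·S^(1/2) = (1.486/0.014) × 128.3 × 4.034^(2/3) × 0.0019^(1/2) = 1504 ft³/s
V = Q/A = 1504/128.3 = 11.73 ft/s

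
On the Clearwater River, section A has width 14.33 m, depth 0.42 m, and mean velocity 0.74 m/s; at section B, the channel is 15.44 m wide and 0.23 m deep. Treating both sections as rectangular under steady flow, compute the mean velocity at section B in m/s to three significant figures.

Q = A₁V₁ = (14.33×0.42) × 0.74 = 4.454 m³/s
A₂ = 15.44 × 0.23 = 3.551 m²
V₂ = Q/A₂ = 4.454/3.551 = 1.254 m/s

1.25 m/s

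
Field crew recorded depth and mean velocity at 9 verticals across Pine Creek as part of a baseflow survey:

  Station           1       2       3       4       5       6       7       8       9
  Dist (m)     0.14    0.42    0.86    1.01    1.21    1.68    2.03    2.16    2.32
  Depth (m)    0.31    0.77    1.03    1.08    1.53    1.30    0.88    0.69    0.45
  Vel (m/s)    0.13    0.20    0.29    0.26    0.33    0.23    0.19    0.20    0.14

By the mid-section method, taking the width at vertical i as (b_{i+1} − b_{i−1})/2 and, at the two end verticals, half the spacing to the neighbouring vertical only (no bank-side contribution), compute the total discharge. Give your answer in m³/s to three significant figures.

0.555 m³/s

w_1 = (0.42 − 0.14)/2 = 0.14 m; q_1 = 0.13 × 0.31 × 0.14 = 0.005642 m³/s
w_2 = (0.86 − 0.14)/2 = 0.36 m; q_2 = 0.20 × 0.77 × 0.36 = 0.05544 m³/s
w_3 = (1.01 − 0.42)/2 = 0.295 m; q_3 = 0.29 × 1.03 × 0.295 = 0.08812 m³/s
w_4 = (1.21 − 0.86)/2 = 0.175 m; q_4 = 0.26 × 1.08 × 0.175 = 0.04914 m³/s
w_5 = (1.68 − 1.01)/2 = 0.335 m; q_5 = 0.33 × 1.53 × 0.335 = 0.1691 m³/s
w_6 = (2.03 − 1.21)/2 = 0.41 m; q_6 = 0.23 × 1.30 × 0.41 = 0.1226 m³/s
w_7 = (2.16 − 1.68)/2 = 0.24 m; q_7 = 0.19 × 0.88 × 0.24 = 0.04013 m³/s
w_8 = (2.32 − 2.03)/2 = 0.145 m; q_8 = 0.20 × 0.69 × 0.145 = 0.02001 m³/s
w_9 = (2.32 − 2.16)/2 = 0.08 m; q_9 = 0.14 × 0.45 × 0.08 = 0.005040 m³/s
Q = Σ qᵢ = 0.5552 m³/s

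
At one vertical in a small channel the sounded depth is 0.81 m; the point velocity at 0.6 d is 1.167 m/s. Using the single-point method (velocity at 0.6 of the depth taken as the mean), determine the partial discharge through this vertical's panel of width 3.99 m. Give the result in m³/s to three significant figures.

v̄ = v₀.₆ = 1.167 m/s
q = v̄ × d × w = 1.167 × 0.81 × 3.99 = 3.772 m³/s

3.77 m³/s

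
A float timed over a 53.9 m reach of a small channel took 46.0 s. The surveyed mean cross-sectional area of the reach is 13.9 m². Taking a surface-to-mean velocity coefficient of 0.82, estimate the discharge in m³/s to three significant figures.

13.4 m³/s

v_surface = L / t̄ = 53.9 / 46 = 1.172 m/s
v_mean = 0.82 × 1.172 = 0.9608 m/s
Q = A × v_mean = 13.9 × 0.9608 = 13.36 m³/s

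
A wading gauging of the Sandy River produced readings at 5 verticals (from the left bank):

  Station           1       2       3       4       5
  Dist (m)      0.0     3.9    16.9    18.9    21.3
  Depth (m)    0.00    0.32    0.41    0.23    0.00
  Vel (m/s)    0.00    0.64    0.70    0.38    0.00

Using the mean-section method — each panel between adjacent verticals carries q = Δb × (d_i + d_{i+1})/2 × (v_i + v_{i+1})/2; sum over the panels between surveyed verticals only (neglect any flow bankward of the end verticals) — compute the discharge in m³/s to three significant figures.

3.78 m³/s

Panel 1-2: Δb = 3.9 m, d̄ = (0.00+0.32)/2 = 0.16, v̄ = (0.00+0.64)/2 = 0.32 → q = 3.9×0.16×0.32 = 0.1997 m³/s
Panel 2-3: Δb = 13 m, d̄ = (0.32+0.41)/2 = 0.365, v̄ = (0.64+0.70)/2 = 0.67 → q = 13×0.365×0.67 = 3.179 m³/s
Panel 3-4: Δb = 2 m, d̄ = (0.41+0.23)/2 = 0.32, v̄ = (0.70+0.38)/2 = 0.54 → q = 2×0.32×0.54 = 0.3456 m³/s
Panel 4-5: Δb = 2.4 m, d̄ = (0.23+0.00)/2 = 0.115, v̄ = (0.38+0.00)/2 = 0.19 → q = 2.4×0.115×0.19 = 0.05244 m³/s
Q = Σ q = 3.777 m³/s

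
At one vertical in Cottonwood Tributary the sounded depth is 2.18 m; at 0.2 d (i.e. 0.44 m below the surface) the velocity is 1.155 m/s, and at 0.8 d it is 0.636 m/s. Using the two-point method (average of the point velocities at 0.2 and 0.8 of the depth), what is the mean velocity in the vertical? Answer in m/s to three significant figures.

v̄ = (1.155 + 0.636) / 2 = 0.8955 m/s

0.896 m/s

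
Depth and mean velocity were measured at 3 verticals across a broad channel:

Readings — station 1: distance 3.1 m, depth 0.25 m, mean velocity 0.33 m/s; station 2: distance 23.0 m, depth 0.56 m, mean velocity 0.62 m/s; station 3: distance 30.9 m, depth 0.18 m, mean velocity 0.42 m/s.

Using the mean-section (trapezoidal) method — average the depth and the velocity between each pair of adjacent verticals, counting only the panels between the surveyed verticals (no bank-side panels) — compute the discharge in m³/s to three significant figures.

Panel 1-2: Δb = 19.9 m, d̄ = (0.25+0.56)/2 = 0.405, v̄ = (0.33+0.62)/2 = 0.475 → q = 19.9×0.405×0.475 = 3.828 m³/s
Panel 2-3: Δb = 7.9 m, d̄ = (0.56+0.18)/2 = 0.37, v̄ = (0.62+0.42)/2 = 0.52 → q = 7.9×0.37×0.52 = 1.520 m³/s
Q = Σ q = 5.348 m³/s

5.35 m³/s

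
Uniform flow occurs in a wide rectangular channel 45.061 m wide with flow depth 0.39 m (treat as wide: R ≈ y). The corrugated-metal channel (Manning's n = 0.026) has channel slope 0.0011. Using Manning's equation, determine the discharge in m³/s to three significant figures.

12.0 m³/s

A = b·y = 45.061 × 0.39 = 17.57 m²
Wide channel: R ≈ y = 0.39 m
Q = (1/n)·A·R^(2/3)·S^(1/2) = (1/0.026) × 17.57 × 0.3900^(2/3) × 0.0011^(1/2) = 11.97 m³/s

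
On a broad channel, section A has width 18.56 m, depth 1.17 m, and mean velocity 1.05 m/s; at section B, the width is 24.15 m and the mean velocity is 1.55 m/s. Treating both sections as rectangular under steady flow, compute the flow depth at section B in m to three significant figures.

Q = A₁V₁ = (18.56×1.17) × 1.05 = 22.80 m³/s
d₂ = Q/(b₂ V₂) = 22.80/(24.15×1.55) = 0.6091 m

0.609 m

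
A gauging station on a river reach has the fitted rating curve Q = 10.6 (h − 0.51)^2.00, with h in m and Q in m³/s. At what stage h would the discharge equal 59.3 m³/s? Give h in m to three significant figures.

h − h₀ = (Q/C)^(1/b) = (59.3/10.6)^(1/2.00) = 2.365 m
h = 0.51 + 2.365 = 2.875 m

2.88 m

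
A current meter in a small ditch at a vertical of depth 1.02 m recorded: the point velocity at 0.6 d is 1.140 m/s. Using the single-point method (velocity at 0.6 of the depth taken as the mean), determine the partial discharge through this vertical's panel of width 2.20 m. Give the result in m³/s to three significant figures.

2.56 m³/s

v̄ = v₀.₆ = 1.140 m/s
q = v̄ × d × w = 1.140 × 1.02 × 2.20 = 2.558 m³/s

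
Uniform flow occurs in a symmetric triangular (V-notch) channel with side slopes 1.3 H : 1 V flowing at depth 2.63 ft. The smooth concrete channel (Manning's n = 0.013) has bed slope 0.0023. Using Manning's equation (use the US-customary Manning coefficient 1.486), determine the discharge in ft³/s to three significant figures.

50.7 ft³/s

A = z·y² = 1.3×2.63² = 8.992 ft²
P = 2y√(1+z²) = 2×2.63×√(1+1.3²) = 8.627 ft
R = A/P = 8.992/8.627 = 1.042 ft
Q = (1.486/n)·A·R^(2/3)·S^(1/2) = (1.486/0.013) × 8.992 × 1.042^(2/3) × 0.0023^(1/2) = 50.67 ft³/s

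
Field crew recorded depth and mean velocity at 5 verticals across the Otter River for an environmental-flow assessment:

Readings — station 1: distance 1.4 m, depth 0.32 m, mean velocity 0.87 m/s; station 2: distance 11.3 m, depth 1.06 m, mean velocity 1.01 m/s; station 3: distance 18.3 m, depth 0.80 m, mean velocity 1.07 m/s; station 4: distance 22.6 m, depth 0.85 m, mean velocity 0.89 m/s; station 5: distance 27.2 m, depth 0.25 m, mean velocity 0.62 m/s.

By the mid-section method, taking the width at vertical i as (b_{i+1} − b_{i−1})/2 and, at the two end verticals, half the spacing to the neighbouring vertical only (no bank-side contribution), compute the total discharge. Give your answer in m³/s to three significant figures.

19.0 m³/s

w_1 = (11.3 − 1.4)/2 = 4.95 m; q_1 = 0.87 × 0.32 × 4.95 = 1.378 m³/s
w_2 = (18.3 − 1.4)/2 = 8.45 m; q_2 = 1.01 × 1.06 × 8.45 = 9.047 m³/s
w_3 = (22.6 − 11.3)/2 = 5.65 m; q_3 = 1.07 × 0.80 × 5.65 = 4.836 m³/s
w_4 = (27.2 − 18.3)/2 = 4.45 m; q_4 = 0.89 × 0.85 × 4.45 = 3.366 m³/s
w_5 = (27.2 − 22.6)/2 = 2.3 m; q_5 = 0.62 × 0.25 × 2.3 = 0.3565 m³/s
Q = Σ qᵢ = 18.98 m³/s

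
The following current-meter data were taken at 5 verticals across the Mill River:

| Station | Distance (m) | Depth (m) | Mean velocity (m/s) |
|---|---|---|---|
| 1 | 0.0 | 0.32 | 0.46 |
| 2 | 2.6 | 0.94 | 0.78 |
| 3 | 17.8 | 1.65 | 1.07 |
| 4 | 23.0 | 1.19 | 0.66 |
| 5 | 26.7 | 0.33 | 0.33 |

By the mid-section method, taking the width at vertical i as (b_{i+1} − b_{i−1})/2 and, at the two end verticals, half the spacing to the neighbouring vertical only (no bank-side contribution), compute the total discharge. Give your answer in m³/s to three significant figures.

28.4 m³/s

w_1 = (2.6 − 0.0)/2 = 1.3 m; q_1 = 0.46 × 0.32 × 1.3 = 0.1914 m³/s
w_2 = (17.8 − 0.0)/2 = 8.9 m; q_2 = 0.78 × 0.94 × 8.9 = 6.525 m³/s
w_3 = (23.0 − 2.6)/2 = 10.2 m; q_3 = 1.07 × 1.65 × 10.2 = 18.01 m³/s
w_4 = (26.7 − 17.8)/2 = 4.45 m; q_4 = 0.66 × 1.19 × 4.45 = 3.495 m³/s
w_5 = (26.7 − 23.0)/2 = 1.85 m; q_5 = 0.33 × 0.33 × 1.85 = 0.2015 m³/s
Q = Σ qᵢ = 28.42 m³/s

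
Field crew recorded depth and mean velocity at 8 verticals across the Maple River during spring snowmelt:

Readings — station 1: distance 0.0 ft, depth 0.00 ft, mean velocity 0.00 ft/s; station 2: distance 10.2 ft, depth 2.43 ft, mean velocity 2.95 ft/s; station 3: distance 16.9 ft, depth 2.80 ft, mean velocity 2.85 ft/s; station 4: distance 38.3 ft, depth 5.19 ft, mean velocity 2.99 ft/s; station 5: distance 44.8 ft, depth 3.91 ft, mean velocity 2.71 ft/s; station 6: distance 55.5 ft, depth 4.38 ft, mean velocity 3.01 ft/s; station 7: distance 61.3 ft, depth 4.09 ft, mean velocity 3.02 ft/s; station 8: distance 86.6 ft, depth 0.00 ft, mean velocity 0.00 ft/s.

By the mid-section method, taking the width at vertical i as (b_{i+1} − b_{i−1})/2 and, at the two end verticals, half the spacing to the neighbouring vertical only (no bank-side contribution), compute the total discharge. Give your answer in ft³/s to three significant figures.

781 ft³/s

w_2 = (16.9 − 0.0)/2 = 8.45 ft; q_2 = 2.95 × 2.43 × 8.45 = 60.57 ft³/s
w_3 = (38.3 − 10.2)/2 = 14.05 ft; q_3 = 2.85 × 2.80 × 14.05 = 112.1 ft³/s
w_4 = (44.8 − 16.9)/2 = 13.95 ft; q_4 = 2.99 × 5.19 × 13.95 = 216.5 ft³/s
w_5 = (55.5 − 38.3)/2 = 8.6 ft; q_5 = 2.71 × 3.91 × 8.6 = 91.13 ft³/s
w_6 = (61.3 − 44.8)/2 = 8.25 ft; q_6 = 3.01 × 4.38 × 8.25 = 108.8 ft³/s
w_7 = (86.6 − 55.5)/2 = 15.55 ft; q_7 = 3.02 × 4.09 × 15.55 = 192.1 ft³/s
Stations 1, 8 contribute zero (depth or velocity is 0).
Q = Σ qᵢ = 781.1 ft³/s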